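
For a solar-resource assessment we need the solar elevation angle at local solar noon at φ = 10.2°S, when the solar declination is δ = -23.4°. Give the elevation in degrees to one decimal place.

At local noon the hour angle is zero, so the zenith angle equals |φ − δ| = |-10.2° − (-23.400°)| = 13.200°.
Elevation = 90° − 13.200° = 76.8°.

76.8°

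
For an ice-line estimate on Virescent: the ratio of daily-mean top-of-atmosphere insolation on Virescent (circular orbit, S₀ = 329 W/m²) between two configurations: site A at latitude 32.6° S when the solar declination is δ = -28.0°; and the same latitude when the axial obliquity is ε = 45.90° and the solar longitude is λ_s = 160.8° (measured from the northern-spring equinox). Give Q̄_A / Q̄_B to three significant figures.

— Configuration A (φ=-32.6°):
cos H₀ = −tan(-32.6°) tan(-28.000°) = -0.3400, H₀ = 1.9178 rad.
Bracket: H₀ sin φ sin δ + cos φ cos δ sin H₀ = 1.9178×-0.53877×-0.46947 + 0.84245×0.88295×0.94041 = 0.485081 + 0.699516 = 1.184597.
Q̄ = (S₀/π) × [bracket] = (329/π) × 1.184597 = 124.06 W/m².
— Configuration B (φ=-32.6°):
Solar declination: sin δ = sin ε · sin λ_s = sin 45.90° × sin 160.8° = 0.23617, so δ = +13.660°.
cos H₀ = −tan(-32.6°) tan(+13.660°) = 0.1554, H₀ = 1.4147 rad.
Bracket: H₀ sin φ sin δ + cos φ cos δ sin H₀ = 1.4147×-0.53877×0.23617 + 0.84245×0.97171×0.98785 = -0.180008 + 0.808671 = 0.628663.
Q̄ = (S₀/π) × [bracket] = (329/π) × 0.628663 = 65.836 W/m².
Ratio Q̄_A / Q̄_B = 124.06 / 65.836 = 1.884.

Q̄_A / Q̄_B ≈ 1.88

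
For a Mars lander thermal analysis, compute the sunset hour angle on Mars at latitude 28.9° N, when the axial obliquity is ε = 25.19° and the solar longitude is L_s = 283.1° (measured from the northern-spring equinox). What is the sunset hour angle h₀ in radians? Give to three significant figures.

Solar declination: sin δ = sin ε · sin L_s = sin 25.19° × sin 283.1° = -0.41454, so δ = -24.491°.
cos h₀ = −tan ϕ · tan δ = −tan(+28.9°) × tan(-24.491°) = 0.2515, so h₀ = 1.3166 rad = 75.44°.

h₀ = 1.32 rad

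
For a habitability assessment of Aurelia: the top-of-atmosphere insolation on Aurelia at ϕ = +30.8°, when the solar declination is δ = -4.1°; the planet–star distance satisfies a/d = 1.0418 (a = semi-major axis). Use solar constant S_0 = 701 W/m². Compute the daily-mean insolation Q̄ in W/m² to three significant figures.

Q̄ ≈ 194 W/m²

cos h₀ = −tan(+30.8°) tan(-4.100°) = 0.0427, h₀ = 1.5281 rad.
Bracket: h₀ sin ϕ sin δ + cos ϕ cos δ sin h₀ = 1.5281×0.51204×-0.07150 + 0.85896×0.99744×0.99909 = -0.055945 + 0.855981 = 0.800036.
Inverse-square distance factor (a/d)² = 1.0418² = 1.085347.
Q̄ = (S_0/π) × 1.085347 × [bracket] = (701/π) × 1.085347 × 0.800036 = 193.8 W/m².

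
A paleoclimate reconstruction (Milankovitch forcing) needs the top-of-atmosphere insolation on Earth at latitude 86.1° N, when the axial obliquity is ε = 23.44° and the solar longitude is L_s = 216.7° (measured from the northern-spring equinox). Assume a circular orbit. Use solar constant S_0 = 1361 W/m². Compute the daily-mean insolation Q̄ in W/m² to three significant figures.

Q̄ ≈ 0.00 W/m²

Solar declination: sin δ = sin ε · sin L_s = sin 23.44° × sin 216.7° = -0.23773, so δ = -13.753°.
cos h₀ = −tan(+86.1°) tan(-13.753°) = 3.5900 ≥ 1 ⇒ polar night, h₀ = 0 and Q̄ = 0.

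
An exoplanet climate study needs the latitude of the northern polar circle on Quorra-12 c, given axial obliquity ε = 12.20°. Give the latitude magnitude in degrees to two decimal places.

The polar circle is the lowest latitude that experiences at least one full rotation of continuous daylight at the northern-summer solstice; it lies at |ϕ| = 90° − ε = 90° − 12.20° = 77.80°.

77.80°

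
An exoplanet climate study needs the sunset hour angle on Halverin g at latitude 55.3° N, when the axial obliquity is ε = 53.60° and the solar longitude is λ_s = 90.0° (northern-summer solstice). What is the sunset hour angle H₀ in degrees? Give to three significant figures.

Solar declination: sin δ = sin ε · sin λ_s = sin 53.60° × sin 90.0° = 0.80489, so δ = +53.600°.
Sunrise equation: cos H₀ = −tan φ · tan δ = -1.9588 ≤ −1, so the host star never sets (polar day) and H₀ = π.

H₀ = 180°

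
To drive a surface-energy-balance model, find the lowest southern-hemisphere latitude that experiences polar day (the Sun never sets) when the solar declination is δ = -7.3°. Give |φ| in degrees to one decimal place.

Polar day requires cos H₀ = −tan φ tan δ ≤ −1, i.e. tan φ tan δ ≥ 1.
The boundary is |tan φ| · |tan δ| = 1, so |φ| = 90° − |δ| = 90° − 7.3° = 82.7° in the southern hemisphere.

|φ| = 82.7°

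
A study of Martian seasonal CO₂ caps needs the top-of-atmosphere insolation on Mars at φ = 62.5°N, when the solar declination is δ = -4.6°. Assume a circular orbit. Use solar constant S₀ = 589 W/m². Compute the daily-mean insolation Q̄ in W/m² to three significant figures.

cos H₀ = −tan(+62.5°) tan(-4.600°) = 0.1546, H₀ = 1.4156 rad.
Bracket: H₀ sin φ sin δ + cos φ cos δ sin H₀ = 1.4156×0.88701×-0.08020 + 0.46175×0.99678×0.98798 = -0.100703 + 0.454731 = 0.354028.
Q̄ = (S₀/π) × [bracket] = (589/π) × 0.354028 = 66.37 W/m².

Q̄ ≈ 66.4 W/m²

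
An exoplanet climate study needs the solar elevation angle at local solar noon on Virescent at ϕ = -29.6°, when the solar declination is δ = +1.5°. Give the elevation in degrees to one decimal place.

At local noon the hour angle is zero, so the zenith angle equals |ϕ − δ| = |-29.6° − (+1.500°)| = 31.100°.
Elevation = 90° − 31.100° = 58.9°.

58.9°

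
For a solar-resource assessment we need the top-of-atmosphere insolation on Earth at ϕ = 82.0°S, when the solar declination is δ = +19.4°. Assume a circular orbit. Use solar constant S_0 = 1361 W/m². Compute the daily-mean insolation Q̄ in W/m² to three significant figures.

Q̄ ≈ 0.00 W/m²

cos h₀ = −tan(-82.0°) tan(+19.400°) = 2.5057 ≥ 1 ⇒ polar night, h₀ = 0 and Q̄ = 0.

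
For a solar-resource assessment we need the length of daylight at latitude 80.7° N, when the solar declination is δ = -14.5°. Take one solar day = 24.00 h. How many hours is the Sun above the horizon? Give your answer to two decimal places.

0.00 h

cos H₀ = −tan φ · tan δ = 1.5793 ≥ 1, so the Sun never rises (polar night) and H₀ = 0.
Daylight = 2H₀/(2π) × 24.00 h = (0.0000/π) × 24.00 = 0.00 h.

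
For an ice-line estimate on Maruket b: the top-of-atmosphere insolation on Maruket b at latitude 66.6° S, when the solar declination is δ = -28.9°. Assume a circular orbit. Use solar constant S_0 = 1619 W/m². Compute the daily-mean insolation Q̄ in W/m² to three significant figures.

Q̄ ≈ 718 W/m²

cos h₀ = −tan(-66.6°) tan(-28.900°) = -1.2757 ≤ −1 ⇒ polar day, h₀ = π.
Bracket: h₀ sin ϕ sin δ + cos ϕ cos δ sin h₀ = 3.1416×-0.91775×-0.48328 + 0.39715×0.87546×0.00000 = 1.393395 + 0.000000 = 1.393395.
Q̄ = (S_0/π) × [bracket] = (1619/π) × 1.393395 = 718.1 W/m².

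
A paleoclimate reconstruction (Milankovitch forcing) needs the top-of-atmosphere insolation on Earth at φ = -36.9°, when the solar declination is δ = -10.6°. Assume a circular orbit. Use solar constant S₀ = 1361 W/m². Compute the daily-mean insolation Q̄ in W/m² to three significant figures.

cos H₀ = −tan(-36.9°) tan(-10.600°) = -0.1405, H₀ = 1.7118 rad.
Bracket: H₀ sin φ sin δ + cos φ cos δ sin H₀ = 1.7118×-0.60042×-0.18395 + 0.79968×0.98294×0.99008 = 0.189064 + 0.778240 = 0.967304.
Q̄ = (S₀/π) × [bracket] = (1361/π) × 0.967304 = 419.1 W/m².

Q̄ ≈ 419 W/m²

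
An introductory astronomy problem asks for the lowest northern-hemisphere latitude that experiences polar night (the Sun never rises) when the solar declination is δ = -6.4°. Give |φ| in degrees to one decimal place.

|φ| = 83.6°

Polar night requires cos H₀ = −tan φ tan δ ≥ 1, i.e. tan φ tan δ ≤ −1.
The boundary is |tan φ| · |tan δ| = 1, so |φ| = 90° − |δ| = 90° − 6.4° = 83.6° in the northern hemisphere.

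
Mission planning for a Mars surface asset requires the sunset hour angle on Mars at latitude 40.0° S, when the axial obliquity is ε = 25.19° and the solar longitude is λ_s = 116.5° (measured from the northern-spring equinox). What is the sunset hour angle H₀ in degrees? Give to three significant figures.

Solar declination: sin δ = sin ε · sin λ_s = sin 25.19° × sin 116.5° = 0.38090, so δ = +22.390°.
cos H₀ = −tan φ · tan δ = −tan(-40.0°) × tan(+22.390°) = 0.3457, so H₀ = 1.2178 rad = 69.78°.

H₀ = 69.8°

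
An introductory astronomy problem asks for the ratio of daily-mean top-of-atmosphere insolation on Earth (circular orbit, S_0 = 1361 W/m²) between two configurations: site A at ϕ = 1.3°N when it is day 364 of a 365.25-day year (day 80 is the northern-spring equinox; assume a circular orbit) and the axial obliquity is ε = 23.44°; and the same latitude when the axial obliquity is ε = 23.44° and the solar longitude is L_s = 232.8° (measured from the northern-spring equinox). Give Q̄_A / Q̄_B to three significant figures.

— Configuration A (ϕ=+1.3°):
Solar longitude: L_s = 360° × (364 − 80)/365.25 = 279.918°.
sin δ = sin 23.44° × sin 279.918° = -0.39184, so δ = -23.069°.
cos h₀ = −tan(+1.3°) tan(-23.069°) = 0.0097, h₀ = 1.5611 rad.
Bracket: h₀ sin ϕ sin δ + cos ϕ cos δ sin h₀ = 1.5611×0.02269×-0.39184 + 0.99974×0.92003×0.99995 = -0.013880 + 0.919745 = 0.905865.
Q̄ = (S_0/π) × [bracket] = (1361/π) × 0.905865 = 392.44 W/m².
— Configuration B (ϕ=+1.3°):
Solar declination: sin δ = sin ε · sin L_s = sin 23.44° × sin 232.8° = -0.31685, so δ = -18.473°.
cos h₀ = −tan(+1.3°) tan(-18.473°) = 0.0076, h₀ = 1.5632 rad.
Bracket: h₀ sin ϕ sin δ + cos ϕ cos δ sin h₀ = 1.5632×0.02269×-0.31685 + 0.99974×0.94848×0.99997 = -0.011238 + 0.948205 = 0.936967.
Q̄ = (S_0/π) × [bracket] = (1361/π) × 0.936967 = 405.91 W/m².
Ratio Q̄_A / Q̄_B = 392.44 / 405.91 = 0.9668.

Q̄_A / Q̄_B ≈ 0.967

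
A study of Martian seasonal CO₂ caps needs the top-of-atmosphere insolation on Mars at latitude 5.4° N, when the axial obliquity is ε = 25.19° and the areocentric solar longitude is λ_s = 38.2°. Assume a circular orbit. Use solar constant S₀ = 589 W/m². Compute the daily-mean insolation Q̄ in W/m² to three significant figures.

Q̄ ≈ 187 W/m²

sin δ = sin 25.19° × sin 38.2° = 0.26321, so δ = +15.260°.
cos H₀ = −tan(+5.4°) tan(+15.260°) = -0.0258, H₀ = 1.5966 rad.
Bracket: H₀ sin φ sin δ + cos φ cos δ sin H₀ = 1.5966×0.09411×0.26321 + 0.99556×0.96474×0.99967 = 0.039549 + 0.960140 = 0.999689.
Q̄ = (S₀/π) × [bracket] = (589/π) × 0.999689 = 187.4 W/m².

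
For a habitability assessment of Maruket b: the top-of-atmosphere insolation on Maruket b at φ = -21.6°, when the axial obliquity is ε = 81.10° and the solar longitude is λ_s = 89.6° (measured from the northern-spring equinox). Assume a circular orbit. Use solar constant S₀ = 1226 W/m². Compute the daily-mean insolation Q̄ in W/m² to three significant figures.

Solar declination: sin δ = sin ε · sin λ_s = sin 81.10° × sin 89.6° = 0.98794, so δ = +81.091°.
cos H₀ = −tan(-21.6°) tan(+81.091°) = 2.5258 ≥ 1 ⇒ polar night, H₀ = 0 and Q̄ = 0.

Q̄ ≈ 0.00 W/m²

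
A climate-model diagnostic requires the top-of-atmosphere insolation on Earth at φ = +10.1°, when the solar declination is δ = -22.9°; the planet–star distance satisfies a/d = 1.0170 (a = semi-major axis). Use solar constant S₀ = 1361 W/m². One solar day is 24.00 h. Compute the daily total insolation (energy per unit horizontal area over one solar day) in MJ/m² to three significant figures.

cos H₀ = −tan(+10.1°) tan(-22.900°) = 0.0752, H₀ = 1.4955 rad.
Bracket: H₀ sin φ sin δ + cos φ cos δ sin H₀ = 1.4955×0.17537×-0.38912 + 0.98450×0.92119×0.99717 = -0.102053 + 0.904345 = 0.802292.
Inverse-square distance factor (a/d)² = 1.0170² = 1.034289.
Q̄ = (S₀/π) × 1.034289 × [bracket] = (1361/π) × 1.034289 × 0.802292 = 359.49 W/m².
Daily total = Q̄ × 24.00 h × 3600 s/h = 359.49 × 24.00 × 3600 / 10⁶ = 31.06 MJ/m².

31.1 MJ/m²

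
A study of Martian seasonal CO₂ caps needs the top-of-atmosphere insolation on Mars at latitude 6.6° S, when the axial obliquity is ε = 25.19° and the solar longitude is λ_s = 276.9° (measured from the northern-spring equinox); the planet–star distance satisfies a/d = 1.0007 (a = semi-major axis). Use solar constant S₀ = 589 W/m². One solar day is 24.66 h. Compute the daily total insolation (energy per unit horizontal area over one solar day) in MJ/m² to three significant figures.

Solar declination: sin δ = sin ε · sin λ_s = sin 25.19° × sin 276.9° = -0.42254, so δ = -24.995°.
cos H₀ = −tan(-6.6°) tan(-24.995°) = -0.0539, H₀ = 1.6248 rad.
Bracket: H₀ sin φ sin δ + cos φ cos δ sin H₀ = 1.6248×-0.11494×-0.42254 + 0.99337×0.90634×0.99854 = 0.078911 + 0.899016 = 0.977927.
Inverse-square distance factor (a/d)² = 1.0007² = 1.001400.
Q̄ = (S₀/π) × 1.001400 × [bracket] = (589/π) × 1.001400 × 0.977927 = 183.60 W/m².
Daily total = Q̄ × 24.66 h × 3600 s/h = 183.60 × 24.66 × 3600 / 10⁶ = 16.30 MJ/m².

16.3 MJ/m²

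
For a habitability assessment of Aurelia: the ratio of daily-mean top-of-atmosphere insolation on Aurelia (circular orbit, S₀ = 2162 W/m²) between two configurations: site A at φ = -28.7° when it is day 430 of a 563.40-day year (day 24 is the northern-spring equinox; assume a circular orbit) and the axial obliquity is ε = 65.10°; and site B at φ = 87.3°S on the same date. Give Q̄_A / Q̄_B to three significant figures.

Q̄_A / Q̄_B ≈ 0.481

— Configuration A (φ=-28.7°):
Solar longitude: λ_s = 360° × (430 − 24)/563.40 = 259.425°.
sin δ = sin 65.10° × sin 259.425° = -0.89164, so δ = -63.080°.
cos H₀ = −tan(-28.7°) tan(-63.080°) = -1.0782 ≤ −1 ⇒ polar day, H₀ = π.
Bracket: H₀ sin φ sin δ + cos φ cos δ sin H₀ = 3.1416×-0.48022×-0.89164 + 0.87715×0.45275×0.00000 = 1.345181 + 0.000000 = 1.345181.
Q̄ = (S₀/π) × [bracket] = (2162/π) × 1.345181 = 925.73 W/m².
— Configuration B (φ=-87.3°):
cos H₀ = −tan(-87.3°) tan(-63.080°) = -41.7608 ≤ −1 ⇒ polar day, H₀ = π.
Bracket: H₀ sin φ sin δ + cos φ cos δ sin H₀ = 3.1416×-0.99889×-0.89164 + 0.04711×0.45275×0.00000 = 2.798067 + 0.000000 = 2.798067.
Q̄ = (S₀/π) × [bracket] = (2162/π) × 2.798067 = 1925.6 W/m².
Ratio Q̄_A / Q̄_B = 925.73 / 1925.6 = 0.4807.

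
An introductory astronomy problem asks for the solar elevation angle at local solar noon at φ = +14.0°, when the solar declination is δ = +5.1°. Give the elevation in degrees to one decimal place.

At local noon the hour angle is zero, so the zenith angle equals |φ − δ| = |+14.0° − (+5.100°)| = 8.900°.
Elevation = 90° − 8.900° = 81.1°.

81.1°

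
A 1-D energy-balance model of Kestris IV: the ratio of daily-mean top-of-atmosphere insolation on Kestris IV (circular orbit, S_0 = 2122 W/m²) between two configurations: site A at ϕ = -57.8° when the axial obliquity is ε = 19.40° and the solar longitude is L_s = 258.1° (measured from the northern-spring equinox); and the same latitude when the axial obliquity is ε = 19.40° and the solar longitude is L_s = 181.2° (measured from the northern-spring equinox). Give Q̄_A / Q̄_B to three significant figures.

Q̄_A / Q̄_B ≈ 1.87

— Configuration A (ϕ=-57.8°):
Solar declination: sin δ = sin ε · sin L_s = sin 19.40° × sin 258.1° = -0.32502, so δ = -18.967°.
cos h₀ = −tan(-57.8°) tan(-18.967°) = -0.5458, h₀ = 2.1481 rad.
Bracket: h₀ sin ϕ sin δ + cos ϕ cos δ sin h₀ = 2.1481×-0.84619×-0.32502 + 0.53288×0.94571×0.83794 = 0.590789 + 0.422280 = 1.013069.
Q̄ = (S_0/π) × [bracket] = (2122/π) × 1.013069 = 684.28 W/m².
— Configuration B (ϕ=-57.8°):
Solar declination: sin δ = sin ε · sin L_s = sin 19.40° × sin 181.2° = -0.00696, so δ = -0.399°.
cos h₀ = −tan(-57.8°) tan(-0.399°) = -0.0110, h₀ = 1.5818 rad.
Bracket: h₀ sin ϕ sin δ + cos ϕ cos δ sin h₀ = 1.5818×-0.84619×-0.00696 + 0.53288×0.99998×0.99994 = 0.009316 + 0.532837 = 0.542153.
Q̄ = (S_0/π) × [bracket] = (2122/π) × 0.542153 = 366.20 W/m².
Ratio Q̄_A / Q̄_B = 684.28 / 366.20 = 1.869.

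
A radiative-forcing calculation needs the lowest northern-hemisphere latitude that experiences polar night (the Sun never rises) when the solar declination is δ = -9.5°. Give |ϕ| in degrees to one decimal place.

|ϕ| = 80.5°

Polar night requires cos h₀ = −tan ϕ tan δ ≥ 1, i.e. tan ϕ tan δ ≤ −1.
The boundary is |tan ϕ| · |tan δ| = 1, so |ϕ| = 90° − |δ| = 90° − 9.5° = 80.5° in the northern hemisphere.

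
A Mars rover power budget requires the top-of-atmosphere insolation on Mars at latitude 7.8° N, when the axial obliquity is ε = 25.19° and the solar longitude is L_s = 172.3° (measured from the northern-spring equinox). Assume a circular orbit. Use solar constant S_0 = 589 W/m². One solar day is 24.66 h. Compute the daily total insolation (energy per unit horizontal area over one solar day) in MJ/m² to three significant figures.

Solar declination: sin δ = sin ε · sin L_s = sin 25.19° × sin 172.3° = 0.05703, so δ = +3.269°.
cos h₀ = −tan(+7.8°) tan(+3.269°) = -0.0078, h₀ = 1.5786 rad.
Bracket: h₀ sin ϕ sin δ + cos ϕ cos δ sin h₀ = 1.5786×0.13572×0.05703 + 0.99075×0.99837×0.99997 = 0.012219 + 0.989105 = 1.001324.
Q̄ = (S_0/π) × [bracket] = (589/π) × 1.001324 = 187.73 W/m².
Daily total = Q̄ × 24.66 h × 3600 s/h = 187.73 × 24.66 × 3600 / 10⁶ = 16.67 MJ/m².

16.7 MJ/m²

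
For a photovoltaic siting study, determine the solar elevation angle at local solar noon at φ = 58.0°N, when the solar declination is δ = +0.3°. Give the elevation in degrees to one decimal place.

32.3°

At local noon the hour angle is zero, so the zenith angle equals |φ − δ| = |+58.0° − (+0.300°)| = 57.700°.
Elevation = 90° − 57.700° = 32.3°.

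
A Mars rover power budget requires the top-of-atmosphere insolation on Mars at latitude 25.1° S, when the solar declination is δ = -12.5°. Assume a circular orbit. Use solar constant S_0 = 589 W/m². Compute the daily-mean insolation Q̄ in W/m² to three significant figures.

Q̄ ≈ 194 W/m²

cos h₀ = −tan(-25.1°) tan(-12.500°) = -0.1038, h₀ = 1.6748 rad.
Bracket: h₀ sin ϕ sin δ + cos ϕ cos δ sin h₀ = 1.6748×-0.42420×-0.21644 + 0.90557×0.97630×0.99459 = 0.153770 + 0.879325 = 1.033095.
Q̄ = (S_0/π) × [bracket] = (589/π) × 1.033095 = 193.7 W/m².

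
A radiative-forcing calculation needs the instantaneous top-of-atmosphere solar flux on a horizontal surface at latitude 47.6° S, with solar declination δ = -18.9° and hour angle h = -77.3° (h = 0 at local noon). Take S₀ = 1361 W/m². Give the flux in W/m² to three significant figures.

516 W/m²

cos θ_z = sin φ sin δ + cos φ cos δ cos h = 0.239199 + 0.140250 = 0.379449.
Flux = S₀ · cos θ_z = 1361 × 0.379449 = 516.4 W/m².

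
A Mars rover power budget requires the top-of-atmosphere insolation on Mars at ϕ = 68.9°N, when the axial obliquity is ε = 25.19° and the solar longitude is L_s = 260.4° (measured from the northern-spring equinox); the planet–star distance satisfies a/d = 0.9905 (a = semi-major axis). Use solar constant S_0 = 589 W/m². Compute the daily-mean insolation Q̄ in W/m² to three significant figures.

Q̄ ≈ 0.00 W/m²

Solar declination: sin δ = sin ε · sin L_s = sin 25.19° × sin 260.4° = -0.41966, so δ = -24.813°.
cos h₀ = −tan(+68.9°) tan(-24.813°) = 1.1982 ≥ 1 ⇒ polar night, h₀ = 0 and Q̄ = 0.
Inverse-square distance factor (a/d)² = 0.9905² = 0.981090.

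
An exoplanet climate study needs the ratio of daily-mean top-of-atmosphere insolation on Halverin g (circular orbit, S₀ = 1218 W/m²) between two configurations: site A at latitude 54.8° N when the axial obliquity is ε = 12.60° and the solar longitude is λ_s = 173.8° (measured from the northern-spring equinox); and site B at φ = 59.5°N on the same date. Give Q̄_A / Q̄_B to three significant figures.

Q̄_A / Q̄_B ≈ 1.12

— Configuration A (φ=+54.8°):
Solar declination: sin δ = sin ε · sin λ_s = sin 12.60° × sin 173.8° = 0.02356, so δ = +1.350°.
cos H₀ = −tan(+54.8°) tan(+1.350°) = -0.0334, H₀ = 1.6042 rad.
Bracket: H₀ sin φ sin δ + cos φ cos δ sin H₀ = 1.6042×0.81714×0.02356 + 0.57643×0.99972×0.99944 = 0.030884 + 0.575946 = 0.606830.
Q̄ = (S₀/π) × [bracket] = (1218/π) × 0.606830 = 235.27 W/m².
— Configuration B (φ=+59.5°):
cos H₀ = −tan(+59.5°) tan(+1.350°) = -0.0400, H₀ = 1.6108 rad.
Bracket: H₀ sin φ sin δ + cos φ cos δ sin H₀ = 1.6108×0.86163×0.02356 + 0.50754×0.99972×0.99920 = 0.032699 + 0.506992 = 0.539691.
Q̄ = (S₀/π) × [bracket] = (1218/π) × 0.539691 = 209.24 W/m².
Ratio Q̄_A / Q̄_B = 235.27 / 209.24 = 1.124.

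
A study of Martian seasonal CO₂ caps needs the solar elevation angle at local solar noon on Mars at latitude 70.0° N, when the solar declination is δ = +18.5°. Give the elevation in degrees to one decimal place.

At local noon the hour angle is zero, so the zenith angle equals |ϕ − δ| = |+70.0° − (+18.500°)| = 51.500°.
Elevation = 90° − 51.500° = 38.5°.

38.5°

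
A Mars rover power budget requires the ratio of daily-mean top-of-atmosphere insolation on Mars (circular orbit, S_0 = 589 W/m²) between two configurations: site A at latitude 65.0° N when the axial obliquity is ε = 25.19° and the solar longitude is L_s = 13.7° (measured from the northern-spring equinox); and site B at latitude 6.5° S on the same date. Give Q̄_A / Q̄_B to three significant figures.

Q̄_A / Q̄_B ≈ 0.591

— Configuration A (ϕ=+65.0°):
Solar declination: sin δ = sin ε · sin L_s = sin 25.19° × sin 13.7° = 0.10080, so δ = +5.785°.
cos h₀ = −tan(+65.0°) tan(+5.785°) = -0.2173, h₀ = 1.7898 rad.
Bracket: h₀ sin ϕ sin δ + cos ϕ cos δ sin h₀ = 1.7898×0.90631×0.10080 + 0.42262×0.99491×0.97611 = 0.163509 + 0.410424 = 0.573933.
Q̄ = (S_0/π) × [bracket] = (589/π) × 0.573933 = 107.60 W/m².
— Configuration B (ϕ=-6.5°):
cos h₀ = −tan(-6.5°) tan(+5.785°) = 0.0115, h₀ = 1.5593 rad.
Bracket: h₀ sin ϕ sin δ + cos ϕ cos δ sin h₀ = 1.5593×-0.11320×0.10080 + 0.99357×0.99491×0.99993 = -0.017792 + 0.988444 = 0.970652.
Q̄ = (S_0/π) × [bracket] = (589/π) × 0.970652 = 181.98 W/m².
Ratio Q̄_A / Q̄_B = 107.60 / 181.98 = 0.5913.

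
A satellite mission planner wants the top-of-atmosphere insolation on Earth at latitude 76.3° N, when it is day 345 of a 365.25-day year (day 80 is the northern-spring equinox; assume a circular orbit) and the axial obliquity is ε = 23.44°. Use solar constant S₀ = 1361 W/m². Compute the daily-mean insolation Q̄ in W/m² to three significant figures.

Q̄ ≈ 0.00 W/m²

Solar longitude: λ_s = 360° × (345 − 80)/365.25 = 261.191°.
sin δ = sin 23.44° × sin 261.191° = -0.39310, so δ = -23.147°.
cos H₀ = −tan(+76.3°) tan(-23.147°) = 1.7537 ≥ 1 ⇒ polar night, H₀ = 0 and Q̄ = 0.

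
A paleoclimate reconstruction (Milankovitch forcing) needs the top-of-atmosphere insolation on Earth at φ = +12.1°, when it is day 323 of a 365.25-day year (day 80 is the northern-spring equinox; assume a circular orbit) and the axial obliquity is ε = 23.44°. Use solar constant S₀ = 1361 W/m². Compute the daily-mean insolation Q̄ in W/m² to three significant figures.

Solar longitude: λ_s = 360° × (323 − 80)/365.25 = 239.507°.
sin δ = sin 23.44° × sin 239.507° = -0.34277, so δ = -20.046°.
cos H₀ = −tan(+12.1°) tan(-20.046°) = 0.0782, H₀ = 1.4925 rad.
Bracket: H₀ sin φ sin δ + cos φ cos δ sin H₀ = 1.4925×0.20962×-0.34277 + 0.97778×0.93942×0.99694 = -0.107238 + 0.915735 = 0.808497.
Q̄ = (S₀/π) × [bracket] = (1361/π) × 0.808497 = 350.3 W/m².

Q̄ ≈ 350 W/m²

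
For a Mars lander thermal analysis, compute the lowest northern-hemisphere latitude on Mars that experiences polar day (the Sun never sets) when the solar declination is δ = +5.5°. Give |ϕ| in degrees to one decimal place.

Polar day requires cos h₀ = −tan ϕ tan δ ≤ −1, i.e. tan ϕ tan δ ≥ 1.
The boundary is |tan ϕ| · |tan δ| = 1, so |ϕ| = 90° − |δ| = 90° − 5.5° = 84.5° in the northern hemisphere.

|ϕ| = 84.5°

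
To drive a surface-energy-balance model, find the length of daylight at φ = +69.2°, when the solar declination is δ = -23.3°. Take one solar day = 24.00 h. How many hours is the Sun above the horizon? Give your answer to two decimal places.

0.00 h

cos H₀ = −tan φ · tan δ = 1.1337 ≥ 1, so the Sun never rises (polar night) and H₀ = 0.
Daylight = 2H₀/(2π) × 24.00 h = (0.0000/π) × 24.00 = 0.00 h.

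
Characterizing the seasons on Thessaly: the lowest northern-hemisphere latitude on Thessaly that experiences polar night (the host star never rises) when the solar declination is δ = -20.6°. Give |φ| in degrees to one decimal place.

|φ| = 69.4°

Polar night requires cos H₀ = −tan φ tan δ ≥ 1, i.e. tan φ tan δ ≤ −1.
The boundary is |tan φ| · |tan δ| = 1, so |φ| = 90° − |δ| = 90° − 20.6° = 69.4° in the northern hemisphere.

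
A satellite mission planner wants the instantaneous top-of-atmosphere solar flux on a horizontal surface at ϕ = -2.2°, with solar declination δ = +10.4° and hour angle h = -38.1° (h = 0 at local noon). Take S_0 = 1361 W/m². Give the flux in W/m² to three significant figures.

cos θ_z = sin ϕ sin δ + cos ϕ cos δ cos h = -0.006930 + 0.773436 = 0.766506.
Flux = S_0 · cos θ_z = 1361 × 0.766506 = 1043 W/m².

1.04e+03 W/m²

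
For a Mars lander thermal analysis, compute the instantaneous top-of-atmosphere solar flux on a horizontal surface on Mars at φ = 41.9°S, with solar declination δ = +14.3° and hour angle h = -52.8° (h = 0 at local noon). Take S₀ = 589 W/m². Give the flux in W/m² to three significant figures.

160 W/m²

cos θ_z = sin φ sin δ + cos φ cos δ cos h = -0.164954 + 0.436067 = 0.271113.
Flux = S₀ · cos θ_z = 589 × 0.271113 = 159.7 W/m².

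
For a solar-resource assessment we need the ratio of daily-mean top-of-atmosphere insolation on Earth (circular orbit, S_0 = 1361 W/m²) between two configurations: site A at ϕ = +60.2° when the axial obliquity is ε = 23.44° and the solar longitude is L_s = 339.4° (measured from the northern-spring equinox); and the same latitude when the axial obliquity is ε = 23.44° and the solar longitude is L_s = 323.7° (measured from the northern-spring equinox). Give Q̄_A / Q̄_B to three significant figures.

— Configuration A (ϕ=+60.2°):
Solar declination: sin δ = sin ε · sin L_s = sin 23.44° × sin 339.4° = -0.13996, so δ = -8.045°.
cos h₀ = −tan(+60.2°) tan(-8.045°) = 0.2468, h₀ = 1.3214 rad.
Bracket: h₀ sin ϕ sin δ + cos ϕ cos δ sin h₀ = 1.3214×0.86777×-0.13996 + 0.49697×0.99016×0.96906 = -0.160488 + 0.476855 = 0.316367.
Q̄ = (S_0/π) × [bracket] = (1361/π) × 0.316367 = 137.06 W/m².
— Configuration B (ϕ=+60.2°):
Solar declination: sin δ = sin ε · sin L_s = sin 23.44° × sin 323.7° = -0.23550, so δ = -13.621°.
cos h₀ = −tan(+60.2°) tan(-13.621°) = 0.4231, h₀ = 1.1339 rad.
Bracket: h₀ sin ϕ sin δ + cos ϕ cos δ sin h₀ = 1.1339×0.86777×-0.23550 + 0.49697×0.97188×0.90608 = -0.231724 + 0.437632 = 0.205908.
Q̄ = (S_0/π) × [bracket] = (1361/π) × 0.205908 = 89.203 W/m².
Ratio Q̄_A / Q̄_B = 137.06 / 89.203 = 1.536.

Q̄_A / Q̄_B ≈ 1.54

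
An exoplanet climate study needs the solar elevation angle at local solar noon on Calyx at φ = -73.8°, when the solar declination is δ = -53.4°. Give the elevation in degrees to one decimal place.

69.6°

At local noon the hour angle is zero, so the zenith angle equals |φ − δ| = |-73.8° − (-53.400°)| = 20.400°.
Elevation = 90° − 20.400° = 69.6°.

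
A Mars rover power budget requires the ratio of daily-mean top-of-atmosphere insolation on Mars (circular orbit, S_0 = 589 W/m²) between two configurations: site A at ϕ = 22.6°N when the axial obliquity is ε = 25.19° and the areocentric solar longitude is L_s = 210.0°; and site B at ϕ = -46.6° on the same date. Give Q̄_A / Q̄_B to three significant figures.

— Configuration A (ϕ=+22.6°):
sin δ = sin 25.19° × sin 210.0° = -0.21281, so δ = -12.287°.
cos h₀ = −tan(+22.6°) tan(-12.287°) = 0.0907, h₀ = 1.4800 rad.
Bracket: h₀ sin ϕ sin δ + cos ϕ cos δ sin h₀ = 1.4800×0.38430×-0.21281 + 0.92321×0.97709×0.99588 = -0.121039 + 0.898343 = 0.777304.
Q̄ = (S_0/π) × [bracket] = (589/π) × 0.777304 = 145.73 W/m².
— Configuration B (ϕ=-46.6°):
cos h₀ = −tan(-46.6°) tan(-12.287°) = -0.2303, h₀ = 1.8032 rad.
Bracket: h₀ sin ϕ sin δ + cos ϕ cos δ sin h₀ = 1.8032×-0.72657×-0.21281 + 0.68709×0.97709×0.97312 = 0.278813 + 0.653303 = 0.932116.
Q̄ = (S_0/π) × [bracket] = (589/π) × 0.932116 = 174.76 W/m².
Ratio Q̄_A / Q̄_B = 145.73 / 174.76 = 0.8339.

Q̄_A / Q̄_B ≈ 0.834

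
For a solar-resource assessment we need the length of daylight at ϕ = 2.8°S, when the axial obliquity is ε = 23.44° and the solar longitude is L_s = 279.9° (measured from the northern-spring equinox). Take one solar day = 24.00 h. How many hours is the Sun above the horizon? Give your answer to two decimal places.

Solar declination: sin δ = sin ε · sin L_s = sin 23.44° × sin 279.9° = -0.39187, so δ = -23.071°.
cos h₀ = −tan ϕ · tan δ = −tan(-2.8°) × tan(-23.071°) = -0.0208, so h₀ = 1.5916 rad = 91.19°.
Daylight = 2h₀/(2π) × 24.00 h = (1.5916/π) × 24.00 = 12.16 h.

12.16 h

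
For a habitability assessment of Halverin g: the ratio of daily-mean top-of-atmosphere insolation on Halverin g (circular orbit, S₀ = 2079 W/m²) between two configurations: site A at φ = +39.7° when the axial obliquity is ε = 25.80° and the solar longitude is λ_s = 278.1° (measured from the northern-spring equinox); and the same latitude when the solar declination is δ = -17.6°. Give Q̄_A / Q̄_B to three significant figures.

Q̄_A / Q̄_B ≈ 0.696

— Configuration A (φ=+39.7°):
Solar declination: sin δ = sin ε · sin λ_s = sin 25.80° × sin 278.1° = -0.43089, so δ = -25.524°.
cos H₀ = −tan(+39.7°) tan(-25.524°) = 0.3964, H₀ = 1.1632 rad.
Bracket: H₀ sin φ sin δ + cos φ cos δ sin H₀ = 1.1632×0.63877×-0.43089 + 0.76940×0.90240×0.91807 = -0.320159 + 0.637422 = 0.317263.
Q̄ = (S₀/π) × [bracket] = (2079/π) × 0.317263 = 209.95 W/m².
— Configuration B (φ=+39.7°):
cos H₀ = −tan(+39.7°) tan(-17.600°) = 0.2634, H₀ = 1.3043 rad.
Bracket: H₀ sin φ sin δ + cos φ cos δ sin H₀ = 1.3043×0.63877×-0.30237 + 0.76940×0.95319×0.96470 = -0.251919 + 0.707496 = 0.455577.
Q̄ = (S₀/π) × [bracket] = (2079/π) × 0.455577 = 301.49 W/m².
Ratio Q̄_A / Q̄_B = 209.95 / 301.49 = 0.6964.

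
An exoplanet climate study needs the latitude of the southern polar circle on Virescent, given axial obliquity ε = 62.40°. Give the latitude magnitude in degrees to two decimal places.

27.60°

The polar circle is the lowest latitude that experiences at least one full rotation of continuous darkness at the northern-summer solstice; it lies at |ϕ| = 90° − ε = 90° − 62.40° = 27.60°.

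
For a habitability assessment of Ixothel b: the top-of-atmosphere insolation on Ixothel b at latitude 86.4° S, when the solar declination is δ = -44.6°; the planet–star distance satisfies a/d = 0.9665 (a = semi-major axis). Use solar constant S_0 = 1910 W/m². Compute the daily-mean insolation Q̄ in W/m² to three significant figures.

cos h₀ = −tan(-86.4°) tan(-44.600°) = -15.6742 ≤ −1 ⇒ polar day, h₀ = π.
Bracket: h₀ sin ϕ sin δ + cos ϕ cos δ sin h₀ = 3.1416×-0.99803×-0.70215 + 0.06279×0.71203×0.00000 = 2.201529 + 0.000000 = 2.201529.
Inverse-square distance factor (a/d)² = 0.9665² = 0.934122.
Q̄ = (S_0/π) × 0.934122 × [bracket] = (1910/π) × 0.934122 × 2.201529 = 1250 W/m².

Q̄ ≈ 1.25e+03 W/m²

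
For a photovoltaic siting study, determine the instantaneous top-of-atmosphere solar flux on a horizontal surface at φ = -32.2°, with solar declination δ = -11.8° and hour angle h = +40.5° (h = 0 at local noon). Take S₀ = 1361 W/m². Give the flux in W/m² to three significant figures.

1.01e+03 W/m²

cos θ_z = sin φ sin δ + cos φ cos δ cos h = 0.108971 + 0.629853 = 0.738824.
Flux = S₀ · cos θ_z = 1361 × 0.738824 = 1006 W/m².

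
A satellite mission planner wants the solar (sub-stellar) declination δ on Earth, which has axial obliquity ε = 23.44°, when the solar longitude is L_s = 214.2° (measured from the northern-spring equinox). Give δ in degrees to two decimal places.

sin δ = sin ε · sin L_s = sin 23.44° × sin 214.2° = -0.223590.
δ = arcsin(-0.223590) = -12.92°.

δ = -12.92°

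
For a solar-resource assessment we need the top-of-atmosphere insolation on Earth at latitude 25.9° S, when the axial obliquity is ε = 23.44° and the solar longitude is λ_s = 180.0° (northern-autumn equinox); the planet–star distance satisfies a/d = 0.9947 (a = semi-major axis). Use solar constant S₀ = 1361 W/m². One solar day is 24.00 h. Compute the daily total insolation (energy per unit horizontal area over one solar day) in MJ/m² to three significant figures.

Solar declination: sin δ = sin ε · sin λ_s = sin 23.44° × sin 180.0° = 0.00000, so δ = +0.000°.
cos H₀ = −tan(-25.9°) tan(+0.000°) = 0.0000, H₀ = 1.5708 rad.
Bracket: H₀ sin φ sin δ + cos φ cos δ sin H₀ = 1.5708×-0.43680×0.00000 + 0.89956×1.00000×1.00000 = -0.000000 + 0.899560 = 0.899560.
Inverse-square distance factor (a/d)² = 0.9947² = 0.989428.
Q̄ = (S₀/π) × 0.989428 × [bracket] = (1361/π) × 0.989428 × 0.899560 = 385.59 W/m².
Daily total = Q̄ × 24.00 h × 3600 s/h = 385.59 × 24.00 × 3600 / 10⁶ = 33.31 MJ/m².

33.3 MJ/m²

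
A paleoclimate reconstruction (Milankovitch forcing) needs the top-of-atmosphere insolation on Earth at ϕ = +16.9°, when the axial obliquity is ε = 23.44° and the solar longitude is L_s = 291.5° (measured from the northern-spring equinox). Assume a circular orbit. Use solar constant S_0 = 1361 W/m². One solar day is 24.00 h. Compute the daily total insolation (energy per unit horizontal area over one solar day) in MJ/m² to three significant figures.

Solar declination: sin δ = sin ε · sin L_s = sin 23.44° × sin 291.5° = -0.37011, so δ = -21.722°.
cos h₀ = −tan(+16.9°) tan(-21.722°) = 0.1210, h₀ = 1.4495 rad.
Bracket: h₀ sin ϕ sin δ + cos ϕ cos δ sin h₀ = 1.4495×0.29070×-0.37011 + 0.95681×0.92899×0.99265 = -0.155953 + 0.882334 = 0.726381.
Q̄ = (S_0/π) × [bracket] = (1361/π) × 0.726381 = 314.68 W/m².
Daily total = Q̄ × 24.00 h × 3600 s/h = 314.68 × 24.00 × 3600 / 10⁶ = 27.19 MJ/m².

27.2 MJ/m²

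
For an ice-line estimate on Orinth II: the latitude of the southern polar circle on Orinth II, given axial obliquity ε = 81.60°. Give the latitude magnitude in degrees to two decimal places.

The polar circle is the lowest latitude that experiences at least one full rotation of continuous darkness at the northern-summer solstice; it lies at |φ| = 90° − ε = 90° − 81.60° = 8.40°.

8.40°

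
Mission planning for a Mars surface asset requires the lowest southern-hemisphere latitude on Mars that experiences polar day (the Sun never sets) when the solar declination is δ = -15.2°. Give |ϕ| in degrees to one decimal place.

Polar day requires cos h₀ = −tan ϕ tan δ ≤ −1, i.e. tan ϕ tan δ ≥ 1.
The boundary is |tan ϕ| · |tan δ| = 1, so |ϕ| = 90° − |δ| = 90° − 15.2° = 74.8° in the southern hemisphere.

|ϕ| = 74.8°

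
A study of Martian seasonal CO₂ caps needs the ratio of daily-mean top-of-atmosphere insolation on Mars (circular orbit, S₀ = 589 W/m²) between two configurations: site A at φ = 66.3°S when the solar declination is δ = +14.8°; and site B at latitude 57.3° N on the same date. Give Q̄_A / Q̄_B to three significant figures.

— Configuration A (φ=-66.3°):
cos H₀ = −tan(-66.3°) tan(+14.800°) = 0.6019, H₀ = 0.9249 rad.
Bracket: H₀ sin φ sin δ + cos φ cos δ sin H₀ = 0.9249×-0.91566×0.25545 + 0.40195×0.96682×0.79858 = -0.216339 + 0.310339 = 0.094000.
Q̄ = (S₀/π) × [bracket] = (589/π) × 0.094000 = 17.624 W/m².
— Configuration B (φ=+57.3°):
cos H₀ = −tan(+57.3°) tan(+14.800°) = -0.4116, H₀ = 1.9950 rad.
Bracket: H₀ sin φ sin δ + cos φ cos δ sin H₀ = 1.9950×0.84151×0.25545 + 0.54024×0.96682×0.91139 = 0.428853 + 0.476033 = 0.904886.
Q̄ = (S₀/π) × [bracket] = (589/π) × 0.904886 = 169.65 W/m².
Ratio Q̄_A / Q̄_B = 17.624 / 169.65 = 0.1039.

Q̄_A / Q̄_B ≈ 0.104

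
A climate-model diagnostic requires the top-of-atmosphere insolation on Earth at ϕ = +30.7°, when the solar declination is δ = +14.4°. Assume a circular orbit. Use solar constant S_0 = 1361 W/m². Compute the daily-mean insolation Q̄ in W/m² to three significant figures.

cos h₀ = −tan(+30.7°) tan(+14.400°) = -0.1525, h₀ = 1.7238 rad.
Bracket: h₀ sin ϕ sin δ + cos ϕ cos δ sin h₀ = 1.7238×0.51054×0.24869 + 0.85985×0.96858×0.98831 = 0.218864 + 0.823098 = 1.041962.
Q̄ = (S_0/π) × [bracket] = (1361/π) × 1.041962 = 451.4 W/m².

Q̄ ≈ 451 W/m²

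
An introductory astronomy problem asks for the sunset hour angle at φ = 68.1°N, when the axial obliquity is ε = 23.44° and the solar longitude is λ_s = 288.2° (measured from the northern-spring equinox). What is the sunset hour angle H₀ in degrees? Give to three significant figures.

H₀ = 0.00°

Solar declination: sin δ = sin ε · sin λ_s = sin 23.44° × sin 288.2° = -0.37789, so δ = -22.203°.
cos H₀ = −tan φ · tan δ = 1.0153 ≥ 1, so the Sun never rises (polar night) and H₀ = 0.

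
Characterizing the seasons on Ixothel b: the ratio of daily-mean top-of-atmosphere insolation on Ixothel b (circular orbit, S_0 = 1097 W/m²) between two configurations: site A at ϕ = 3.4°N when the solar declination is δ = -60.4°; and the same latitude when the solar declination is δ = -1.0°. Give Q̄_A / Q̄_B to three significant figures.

— Configuration A (ϕ=+3.4°):
cos h₀ = −tan(+3.4°) tan(-60.400°) = 0.1046, h₀ = 1.4660 rad.
Bracket: h₀ sin ϕ sin δ + cos ϕ cos δ sin h₀ = 1.4660×0.05931×-0.86949 + 0.99824×0.49394×0.99452 = -0.075601 + 0.490369 = 0.414768.
Q̄ = (S_0/π) × [bracket] = (1097/π) × 0.414768 = 144.83 W/m².
— Configuration B (ϕ=+3.4°):
cos h₀ = −tan(+3.4°) tan(-1.000°) = 0.0010, h₀ = 1.5698 rad.
Bracket: h₀ sin ϕ sin δ + cos ϕ cos δ sin h₀ = 1.5698×0.05931×-0.01745 + 0.99824×0.99985×1.00000 = -0.001625 + 0.998090 = 0.996465.
Q̄ = (S_0/π) × [bracket] = (1097/π) × 0.996465 = 347.95 W/m².
Ratio Q̄_A / Q̄_B = 144.83 / 347.95 = 0.4162.

Q̄_A / Q̄_B ≈ 0.416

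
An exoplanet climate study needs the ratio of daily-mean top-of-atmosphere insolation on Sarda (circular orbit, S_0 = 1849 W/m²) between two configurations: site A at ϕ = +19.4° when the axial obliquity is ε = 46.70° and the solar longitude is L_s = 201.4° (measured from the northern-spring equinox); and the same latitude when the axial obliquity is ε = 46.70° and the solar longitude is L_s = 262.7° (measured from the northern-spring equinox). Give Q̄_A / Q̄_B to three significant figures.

Q̄_A / Q̄_B ≈ 2.42

— Configuration A (ϕ=+19.4°):
Solar declination: sin δ = sin ε · sin L_s = sin 46.70° × sin 201.4° = -0.26555, so δ = -15.399°.
cos h₀ = −tan(+19.4°) tan(-15.399°) = 0.0970, h₀ = 1.4736 rad.
Bracket: h₀ sin ϕ sin δ + cos ϕ cos δ sin h₀ = 1.4736×0.33216×-0.26555 + 0.94322×0.96410×0.99528 = -0.129979 + 0.905066 = 0.775087.
Q̄ = (S_0/π) × [bracket] = (1849/π) × 0.775087 = 456.18 W/m².
— Configuration B (ϕ=+19.4°):
Solar declination: sin δ = sin ε · sin L_s = sin 46.70° × sin 262.7° = -0.72187, so δ = -46.209°.
cos h₀ = −tan(+19.4°) tan(-46.209°) = 0.3673, h₀ = 1.1946 rad.
Bracket: h₀ sin ϕ sin δ + cos ϕ cos δ sin h₀ = 1.1946×0.33216×-0.72187 + 0.94322×0.69202×0.93008 = -0.286437 + 0.607088 = 0.320651.
Q̄ = (S_0/π) × [bracket] = (1849/π) × 0.320651 = 188.72 W/m².
Ratio Q̄_A / Q̄_B = 456.18 / 188.72 = 2.417.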